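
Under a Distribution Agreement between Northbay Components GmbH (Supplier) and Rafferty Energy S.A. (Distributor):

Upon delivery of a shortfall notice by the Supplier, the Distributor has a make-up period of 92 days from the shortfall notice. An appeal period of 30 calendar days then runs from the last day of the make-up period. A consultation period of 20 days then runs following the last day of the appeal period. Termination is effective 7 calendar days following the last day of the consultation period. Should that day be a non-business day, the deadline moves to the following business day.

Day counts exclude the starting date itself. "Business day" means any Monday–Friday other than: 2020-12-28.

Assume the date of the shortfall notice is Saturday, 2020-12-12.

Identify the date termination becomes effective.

2021-05-10

The last day of the make-up period: 2020-12-12 + 92 days = 2021-03-14.
Adding 30 calendar days to 2021-03-14 gives 2021-04-13, which is the last day of the appeal period.
Adding 20 calendar days to 2021-04-13 gives 2021-05-03, which is the last day of the consultation period.
The date termination becomes effective: 2021-05-03 + 7 days = 2021-05-10. 2021-05-10 is a Monday and is not a listed holiday, so no roll-forward applies.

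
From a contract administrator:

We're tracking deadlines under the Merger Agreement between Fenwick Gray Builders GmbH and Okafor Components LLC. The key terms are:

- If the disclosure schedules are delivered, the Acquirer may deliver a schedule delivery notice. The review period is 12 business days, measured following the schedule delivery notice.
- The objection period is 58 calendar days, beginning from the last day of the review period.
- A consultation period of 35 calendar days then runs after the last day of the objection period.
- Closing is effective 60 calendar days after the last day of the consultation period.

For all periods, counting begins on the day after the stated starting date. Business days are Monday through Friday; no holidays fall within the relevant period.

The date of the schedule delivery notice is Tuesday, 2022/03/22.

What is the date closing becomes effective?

2022/09/07

The last day of the review period: 12 business days after Tuesday, 2022/03/22, skipping weekends — Mar 23, Mar 24, Mar 25, Mar 28, …, Apr 5, Apr 6, Apr 7 — lands on Thursday, 2022/04/07.
Adding 58 calendar days to 2022/04/07 gives 2022/06/04, which is the last day of the objection period.
The last day of the consultation period: 2022/06/04 + 35 days = 2022/07/09.
The date closing becomes effective: 2022/07/09 + 60 days = 2022/09/07.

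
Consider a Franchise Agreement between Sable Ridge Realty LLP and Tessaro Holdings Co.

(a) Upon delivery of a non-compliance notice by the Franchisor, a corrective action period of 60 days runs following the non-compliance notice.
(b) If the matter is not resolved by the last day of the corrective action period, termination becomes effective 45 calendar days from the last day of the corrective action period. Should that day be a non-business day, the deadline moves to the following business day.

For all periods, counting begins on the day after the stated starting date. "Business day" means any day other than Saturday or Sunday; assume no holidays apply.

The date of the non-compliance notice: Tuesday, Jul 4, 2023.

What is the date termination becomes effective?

Adding 60 calendar days to Jul 4, 2023 gives Sep 2, 2023, which is the last day of the corrective action period.
Adding 45 calendar days to Sep 2, 2023 gives Oct 17, 2023, which is the date termination becomes effective. Oct 17, 2023 is a Tuesday, so no roll-forward applies.

Oct 17, 2023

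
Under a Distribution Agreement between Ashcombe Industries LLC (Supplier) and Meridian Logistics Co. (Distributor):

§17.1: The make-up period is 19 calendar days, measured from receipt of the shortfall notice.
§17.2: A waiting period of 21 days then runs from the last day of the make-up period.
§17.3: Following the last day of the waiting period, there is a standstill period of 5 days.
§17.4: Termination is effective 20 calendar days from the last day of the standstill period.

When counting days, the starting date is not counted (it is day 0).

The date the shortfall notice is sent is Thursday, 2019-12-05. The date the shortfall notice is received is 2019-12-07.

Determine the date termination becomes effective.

2020-02-10

The last day of the make-up period: 19 calendar days after 2019-12-07 is 2019-12-26.
The last day of the waiting period: 2019-12-26 + 21 days = 2020-01-16.
The last day of the standstill period: 5 calendar days after 2020-01-16 is 2020-01-21.
The date termination becomes effective: 20 calendar days after 2020-01-21 is 2020-02-10.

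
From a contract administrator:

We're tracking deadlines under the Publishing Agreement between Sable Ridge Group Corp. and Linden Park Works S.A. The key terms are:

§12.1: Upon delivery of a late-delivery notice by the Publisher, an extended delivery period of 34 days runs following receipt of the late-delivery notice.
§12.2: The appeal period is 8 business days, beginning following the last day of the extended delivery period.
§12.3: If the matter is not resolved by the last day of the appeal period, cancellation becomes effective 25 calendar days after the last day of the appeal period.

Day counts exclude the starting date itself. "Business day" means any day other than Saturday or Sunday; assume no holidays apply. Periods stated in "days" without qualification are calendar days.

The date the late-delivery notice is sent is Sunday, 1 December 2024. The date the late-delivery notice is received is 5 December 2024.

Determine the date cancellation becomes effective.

14 February 2025

The last day of the extended delivery period: 34 calendar days after 5 December 2024 is 8 January 2025.
From Wednesday, 8 January 2025, 8 business days (Jan 9, Jan 10, Jan 13, Jan 14, Jan 15, Jan 16, Jan 17, Jan 20, skipping weekends) brings us to Monday, 20 January 2025, which is the last day of the appeal period.
Adding 25 calendar days to 20 January 2025 gives 14 February 2025, which is the date cancellation becomes effective.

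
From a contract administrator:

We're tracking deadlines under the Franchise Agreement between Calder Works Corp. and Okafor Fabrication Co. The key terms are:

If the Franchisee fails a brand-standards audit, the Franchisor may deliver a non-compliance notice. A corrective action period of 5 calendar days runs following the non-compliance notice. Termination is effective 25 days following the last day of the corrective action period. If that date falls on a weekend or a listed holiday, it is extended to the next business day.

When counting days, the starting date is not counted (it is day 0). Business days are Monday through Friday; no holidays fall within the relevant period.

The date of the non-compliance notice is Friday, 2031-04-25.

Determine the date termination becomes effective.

The last day of the corrective action period: 5 calendar days after 2031-04-25 is 2031-04-30.
The date termination becomes effective: 25 calendar days after 2031-04-30 is 2031-05-25. That falls on a Sunday, so it rolls to the next business day, Monday, 2031-05-26.

2031-05-26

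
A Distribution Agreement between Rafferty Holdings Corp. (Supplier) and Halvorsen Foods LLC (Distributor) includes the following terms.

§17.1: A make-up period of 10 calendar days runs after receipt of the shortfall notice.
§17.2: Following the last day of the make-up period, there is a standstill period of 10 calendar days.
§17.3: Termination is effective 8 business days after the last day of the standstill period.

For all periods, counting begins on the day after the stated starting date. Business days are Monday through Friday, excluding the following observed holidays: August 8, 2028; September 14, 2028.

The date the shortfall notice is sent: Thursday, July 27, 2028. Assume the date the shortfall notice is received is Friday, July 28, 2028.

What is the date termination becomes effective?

The last day of the make-up period: 10 calendar days after July 28, 2028 is August 7, 2028.
Adding 10 calendar days to August 7, 2028 gives August 17, 2028, which is the last day of the standstill period.
From Thursday, August 17, 2028, 8 business days (Aug 18, Aug 21, Aug 22, Aug 23, Aug 24, Aug 25, Aug 28, Aug 29, skipping weekends) brings us to Tuesday, August 29, 2028, which is the date termination becomes effective.

August 29, 2028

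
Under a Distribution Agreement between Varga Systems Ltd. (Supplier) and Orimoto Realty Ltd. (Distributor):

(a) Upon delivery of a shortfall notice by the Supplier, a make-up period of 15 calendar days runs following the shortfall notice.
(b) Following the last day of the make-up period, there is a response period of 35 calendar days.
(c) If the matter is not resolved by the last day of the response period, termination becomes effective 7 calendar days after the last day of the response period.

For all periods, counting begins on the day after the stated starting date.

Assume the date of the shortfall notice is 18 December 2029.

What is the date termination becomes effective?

13 February 2030

The last day of the make-up period: 15 calendar days after 18 December 2029 is 2 January 2030.
The last day of the response period: 2 January 2030 + 35 days = 6 February 2030.
The date termination becomes effective: 6 February 2030 + 7 days = 13 February 2030.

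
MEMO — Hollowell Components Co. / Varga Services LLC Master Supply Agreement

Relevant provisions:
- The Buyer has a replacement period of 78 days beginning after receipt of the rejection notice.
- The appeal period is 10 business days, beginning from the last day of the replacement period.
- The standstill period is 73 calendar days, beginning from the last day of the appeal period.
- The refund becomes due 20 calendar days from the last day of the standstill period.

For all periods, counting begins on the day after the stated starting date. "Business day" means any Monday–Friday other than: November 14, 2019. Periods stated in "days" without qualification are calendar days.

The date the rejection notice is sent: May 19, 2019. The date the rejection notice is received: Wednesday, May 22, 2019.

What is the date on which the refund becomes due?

The last day of the replacement period: 78 calendar days after May 22, 2019 is August 8, 2019.
The last day of the appeal period: counting 10 business days from Thursday, August 8, 2019 (Aug 9, Aug 12, Aug 13, Aug 14, Aug 15, Aug 16, Aug 19, Aug 20, Aug 21, Aug 22, skipping weekends) reaches Thursday, August 22, 2019.
Adding 73 calendar days to August 22, 2019 gives November 3, 2019, which is the last day of the standstill period.
The date on which the refund becomes due: 20 calendar days after November 3, 2019 is November 23, 2019.

November 23, 2019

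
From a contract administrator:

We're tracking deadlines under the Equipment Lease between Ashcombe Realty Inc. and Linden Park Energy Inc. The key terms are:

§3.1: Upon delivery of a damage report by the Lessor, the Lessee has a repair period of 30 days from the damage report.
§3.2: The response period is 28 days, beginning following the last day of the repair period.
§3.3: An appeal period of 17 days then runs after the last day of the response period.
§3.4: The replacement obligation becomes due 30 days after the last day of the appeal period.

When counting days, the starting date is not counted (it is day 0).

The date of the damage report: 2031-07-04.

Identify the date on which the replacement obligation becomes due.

2031-10-17

The last day of the repair period: 30 calendar days after 2031-07-04 is 2031-08-03.
Adding 28 calendar days to 2031-08-03 gives 2031-08-31, which is the last day of the response period.
The last day of the appeal period: 17 calendar days after 2031-08-31 is 2031-09-17.
The date on which the replacement obligation becomes due: 30 calendar days after 2031-09-17 is 2031-10-17.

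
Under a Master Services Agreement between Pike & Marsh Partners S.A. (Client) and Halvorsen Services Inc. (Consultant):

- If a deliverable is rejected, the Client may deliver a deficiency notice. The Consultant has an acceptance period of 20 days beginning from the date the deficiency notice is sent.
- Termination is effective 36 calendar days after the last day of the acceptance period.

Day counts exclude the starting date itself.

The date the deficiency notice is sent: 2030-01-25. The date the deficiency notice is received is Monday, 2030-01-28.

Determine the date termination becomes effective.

2030-03-22

The last day of the acceptance period: 2030-01-25 + 20 days = 2030-02-14.
The date termination becomes effective: 36 calendar days after 2030-02-14 is 2030-03-22.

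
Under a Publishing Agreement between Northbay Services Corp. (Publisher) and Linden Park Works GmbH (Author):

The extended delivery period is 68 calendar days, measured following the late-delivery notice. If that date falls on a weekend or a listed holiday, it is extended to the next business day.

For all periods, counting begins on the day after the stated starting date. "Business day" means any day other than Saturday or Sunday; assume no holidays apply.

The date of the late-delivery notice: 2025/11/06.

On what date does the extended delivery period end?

The last day of the extended delivery period: 68 calendar days after 2025/11/06 is 2026/01/13. 2026/01/13 is a Tuesday, so no roll-forward applies.

2026/01/13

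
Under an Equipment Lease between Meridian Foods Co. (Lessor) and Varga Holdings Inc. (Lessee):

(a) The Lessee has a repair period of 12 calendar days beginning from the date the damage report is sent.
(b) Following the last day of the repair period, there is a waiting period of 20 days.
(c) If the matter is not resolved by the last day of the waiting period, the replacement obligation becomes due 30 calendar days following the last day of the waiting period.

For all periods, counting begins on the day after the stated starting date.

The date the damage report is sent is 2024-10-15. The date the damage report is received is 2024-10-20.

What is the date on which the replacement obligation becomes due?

2024-12-16

Adding 12 calendar days to 2024-10-15 gives 2024-10-27, which is the last day of the repair period.
Adding 20 calendar days to 2024-10-27 gives 2024-11-16, which is the last day of the waiting period.
The date on which the replacement obligation becomes due: 30 calendar days after 2024-11-16 is 2024-12-16.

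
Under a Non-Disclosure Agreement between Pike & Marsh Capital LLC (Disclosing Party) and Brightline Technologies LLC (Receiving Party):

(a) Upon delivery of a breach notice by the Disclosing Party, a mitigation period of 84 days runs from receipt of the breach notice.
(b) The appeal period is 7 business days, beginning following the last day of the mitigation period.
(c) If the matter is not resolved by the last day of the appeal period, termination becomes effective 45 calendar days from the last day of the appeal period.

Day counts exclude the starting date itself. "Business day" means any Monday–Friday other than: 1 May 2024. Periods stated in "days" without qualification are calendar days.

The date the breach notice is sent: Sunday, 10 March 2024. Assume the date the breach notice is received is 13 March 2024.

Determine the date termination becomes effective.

29 July 2024

Adding 84 calendar days to 13 March 2024 gives 5 June 2024, which is the last day of the mitigation period.
The last day of the appeal period: 7 business days after Wednesday, 5 June 2024, skipping weekends — Jun 6, Jun 7, Jun 10, Jun 11, Jun 12, Jun 13, Jun 14 — lands on Friday, 14 June 2024.
The date termination becomes effective: 45 calendar days after 14 June 2024 is 29 July 2024.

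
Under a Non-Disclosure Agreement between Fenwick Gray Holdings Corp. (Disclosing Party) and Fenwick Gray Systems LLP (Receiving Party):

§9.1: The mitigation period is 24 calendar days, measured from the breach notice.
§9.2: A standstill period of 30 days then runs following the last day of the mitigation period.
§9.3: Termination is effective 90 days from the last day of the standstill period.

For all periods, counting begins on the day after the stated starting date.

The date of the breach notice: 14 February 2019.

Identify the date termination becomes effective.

8 July 2019

The last day of the mitigation period: 24 calendar days after 14 February 2019 is 10 March 2019.
The last day of the standstill period: 30 calendar days after 10 March 2019 is 9 April 2019.
The date termination becomes effective: 9 April 2019 + 90 days = 8 July 2019.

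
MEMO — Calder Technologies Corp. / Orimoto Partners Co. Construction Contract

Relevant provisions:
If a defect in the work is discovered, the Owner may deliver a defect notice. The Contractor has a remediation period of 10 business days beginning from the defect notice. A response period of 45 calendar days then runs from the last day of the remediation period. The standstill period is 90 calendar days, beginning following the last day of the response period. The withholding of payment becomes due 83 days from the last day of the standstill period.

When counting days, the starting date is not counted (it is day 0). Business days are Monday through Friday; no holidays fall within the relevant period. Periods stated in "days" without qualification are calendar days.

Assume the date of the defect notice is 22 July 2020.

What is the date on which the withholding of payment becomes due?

11 March 2021

The last day of the remediation period: 10 business days after Wednesday, 22 July 2020, skipping weekends — Jul 23, Jul 24, Jul 27, Jul 28, Jul 29, Jul 30, Jul 31, Aug 3, Aug 4, Aug 5 — lands on Wednesday, 5 August 2020.
The last day of the response period: 45 calendar days after 5 August 2020 is 19 September 2020.
The last day of the standstill period: 19 September 2020 + 90 days = 18 December 2020.
Adding 83 calendar days to 18 December 2020 gives 11 March 2021, which is the date on which the withholding of payment becomes due.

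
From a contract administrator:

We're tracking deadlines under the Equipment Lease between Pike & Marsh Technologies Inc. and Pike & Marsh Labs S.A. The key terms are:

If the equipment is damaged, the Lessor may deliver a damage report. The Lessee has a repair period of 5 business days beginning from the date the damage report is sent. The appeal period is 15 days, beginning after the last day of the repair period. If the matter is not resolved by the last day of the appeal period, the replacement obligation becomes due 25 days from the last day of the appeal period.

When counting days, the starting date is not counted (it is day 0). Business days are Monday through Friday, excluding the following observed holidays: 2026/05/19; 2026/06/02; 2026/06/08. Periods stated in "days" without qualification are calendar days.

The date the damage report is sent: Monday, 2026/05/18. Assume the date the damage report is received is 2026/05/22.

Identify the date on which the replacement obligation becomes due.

The last day of the repair period: 5 business days after Monday, 2026/05/18, skipping weekends and the listed holiday on May 19 — May 20, May 21, May 22, May 25, May 26 — lands on Tuesday, 2026/05/26.
The last day of the appeal period: 2026/05/26 + 15 days = 2026/06/10.
Adding 25 calendar days to 2026/06/10 gives 2026/07/05, which is the date on which the replacement obligation becomes due.

2026/07/05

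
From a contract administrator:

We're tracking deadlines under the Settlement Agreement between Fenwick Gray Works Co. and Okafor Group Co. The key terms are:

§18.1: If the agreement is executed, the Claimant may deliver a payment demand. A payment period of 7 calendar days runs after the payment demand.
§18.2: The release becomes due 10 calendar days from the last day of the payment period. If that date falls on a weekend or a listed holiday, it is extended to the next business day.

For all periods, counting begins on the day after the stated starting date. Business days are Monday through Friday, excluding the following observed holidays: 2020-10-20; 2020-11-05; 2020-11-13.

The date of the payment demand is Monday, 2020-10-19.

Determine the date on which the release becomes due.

2020-11-06

Adding 7 calendar days to 2020-10-19 gives 2020-10-26, which is the last day of the payment period.
Adding 10 calendar days to 2020-10-26 gives 2020-11-05, which is the date on which the release becomes due. That falls on Thursday, a listed holiday, so it rolls to the next business day, Friday, 2020-11-06.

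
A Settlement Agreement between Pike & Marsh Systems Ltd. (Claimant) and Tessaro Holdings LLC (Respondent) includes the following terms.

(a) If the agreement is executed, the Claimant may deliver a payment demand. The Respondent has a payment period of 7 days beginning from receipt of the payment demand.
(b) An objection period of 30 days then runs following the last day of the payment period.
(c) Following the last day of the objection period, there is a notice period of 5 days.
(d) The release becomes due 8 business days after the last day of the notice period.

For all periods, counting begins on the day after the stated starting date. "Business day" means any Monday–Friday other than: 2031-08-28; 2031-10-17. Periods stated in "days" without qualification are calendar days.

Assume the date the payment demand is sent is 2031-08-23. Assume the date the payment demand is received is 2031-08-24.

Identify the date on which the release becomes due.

2031-10-15

The last day of the payment period: 7 calendar days after 2031-08-24 is 2031-08-31.
The last day of the objection period: 30 calendar days after 2031-08-31 is 2031-09-30.
The last day of the notice period: 5 calendar days after 2031-09-30 is 2031-10-05.
The date on which the release becomes due: 8 business days after Sunday, 2031-10-05, skipping weekends — Oct 6, Oct 7, Oct 8, Oct 9, Oct 10, Oct 13, Oct 14, Oct 15 — lands on Wednesday, 2031-10-15.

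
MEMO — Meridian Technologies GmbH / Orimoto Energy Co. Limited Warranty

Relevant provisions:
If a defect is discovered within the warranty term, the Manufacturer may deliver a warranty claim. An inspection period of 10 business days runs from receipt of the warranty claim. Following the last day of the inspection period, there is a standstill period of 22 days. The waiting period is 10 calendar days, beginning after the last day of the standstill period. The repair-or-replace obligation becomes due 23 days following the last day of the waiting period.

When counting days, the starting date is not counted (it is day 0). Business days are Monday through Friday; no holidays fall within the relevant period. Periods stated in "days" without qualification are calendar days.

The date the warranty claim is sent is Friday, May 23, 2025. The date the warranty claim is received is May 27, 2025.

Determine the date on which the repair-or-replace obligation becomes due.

August 4, 2025

From Tuesday, May 27, 2025, 10 business days (May 28, May 29, May 30, Jun 2, Jun 3, Jun 4, Jun 5, Jun 6, Jun 9, Jun 10, skipping weekends) brings us to Tuesday, June 10, 2025, which is the last day of the inspection period.
Adding 22 calendar days to June 10, 2025 gives July 2, 2025, which is the last day of the standstill period.
The last day of the waiting period: July 2, 2025 + 10 days = July 12, 2025.
Adding 23 calendar days to July 12, 2025 gives August 4, 2025, which is the date on which the repair-or-replace obligation becomes due.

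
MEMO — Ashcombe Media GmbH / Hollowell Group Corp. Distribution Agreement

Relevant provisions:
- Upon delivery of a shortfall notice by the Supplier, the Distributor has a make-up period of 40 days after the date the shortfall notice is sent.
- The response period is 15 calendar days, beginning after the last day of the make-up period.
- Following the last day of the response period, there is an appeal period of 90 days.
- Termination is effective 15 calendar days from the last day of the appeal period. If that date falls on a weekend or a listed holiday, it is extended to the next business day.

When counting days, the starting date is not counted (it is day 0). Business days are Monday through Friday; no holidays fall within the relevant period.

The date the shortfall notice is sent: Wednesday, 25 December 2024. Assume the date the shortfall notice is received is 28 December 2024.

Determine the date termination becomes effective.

3 June 2025

The last day of the make-up period: 40 calendar days after 25 December 2024 is 3 February 2025.
The last day of the response period: 15 calendar days after 3 February 2025 is 18 February 2025.
Adding 90 calendar days to 18 February 2025 gives 19 May 2025, which is the last day of the appeal period.
Adding 15 calendar days to 19 May 2025 gives 3 June 2025, which is the date termination becomes effective. 3 June 2025 is a Tuesday, so no roll-forward applies.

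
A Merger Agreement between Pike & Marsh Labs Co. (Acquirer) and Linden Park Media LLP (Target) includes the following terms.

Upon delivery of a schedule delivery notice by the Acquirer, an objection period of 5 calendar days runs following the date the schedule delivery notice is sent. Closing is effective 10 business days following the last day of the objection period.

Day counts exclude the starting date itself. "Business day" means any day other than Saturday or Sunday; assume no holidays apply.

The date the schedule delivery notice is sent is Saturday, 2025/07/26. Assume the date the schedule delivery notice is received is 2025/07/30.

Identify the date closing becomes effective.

The last day of the objection period: 2025/07/26 + 5 days = 2025/07/31.
The date closing becomes effective: 10 business days after Thursday, 2025/07/31, skipping weekends — Aug 1, Aug 4, Aug 5, Aug 6, Aug 7, Aug 8, Aug 11, Aug 12, Aug 13, Aug 14 — lands on Thursday, 2025/08/14.

2025/08/14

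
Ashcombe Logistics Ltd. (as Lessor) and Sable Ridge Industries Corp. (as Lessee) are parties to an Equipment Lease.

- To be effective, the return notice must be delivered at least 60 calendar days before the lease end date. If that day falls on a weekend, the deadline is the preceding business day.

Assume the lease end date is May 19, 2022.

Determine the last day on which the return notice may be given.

Counting back 60 calendar days from May 19, 2022 gives Mar 20, 2022. That is a Sunday, so the deadline moves back to Friday, Mar 18, 2022.

Mar 18, 2022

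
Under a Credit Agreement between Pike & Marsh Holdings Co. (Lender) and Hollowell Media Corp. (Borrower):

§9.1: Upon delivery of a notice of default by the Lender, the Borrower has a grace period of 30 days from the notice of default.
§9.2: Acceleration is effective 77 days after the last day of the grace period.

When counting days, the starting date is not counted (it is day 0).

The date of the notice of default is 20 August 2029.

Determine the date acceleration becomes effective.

5 December 2029

The last day of the grace period: 30 calendar days after 20 August 2029 is 19 September 2029.
The date acceleration becomes effective: 19 September 2029 + 77 days = 5 December 2029.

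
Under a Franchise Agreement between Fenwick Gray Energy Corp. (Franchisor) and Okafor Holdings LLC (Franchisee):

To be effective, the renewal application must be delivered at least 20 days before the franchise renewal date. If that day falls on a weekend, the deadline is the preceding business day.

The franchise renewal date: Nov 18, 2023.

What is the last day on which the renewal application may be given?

Oct 27, 2023

Nov 18, 2023 minus 20 days is Oct 29, 2023. That is a Sunday, so the deadline moves back to Friday, Oct 27, 2023.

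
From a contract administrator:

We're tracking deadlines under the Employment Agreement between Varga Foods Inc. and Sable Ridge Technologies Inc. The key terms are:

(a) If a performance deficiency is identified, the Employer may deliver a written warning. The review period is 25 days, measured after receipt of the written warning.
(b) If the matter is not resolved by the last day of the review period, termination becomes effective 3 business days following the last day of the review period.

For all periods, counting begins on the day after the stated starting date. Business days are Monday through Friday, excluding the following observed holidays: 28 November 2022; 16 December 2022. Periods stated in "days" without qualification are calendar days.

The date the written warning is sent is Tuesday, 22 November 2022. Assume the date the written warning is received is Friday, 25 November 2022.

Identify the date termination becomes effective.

23 December 2022

The last day of the review period: 25 calendar days after 25 November 2022 is 20 December 2022.
The date termination becomes effective: counting 3 business days from Tuesday, 20 December 2022 (Dec 21, Dec 22, Dec 23, skipping weekends) reaches Friday, 23 December 2022.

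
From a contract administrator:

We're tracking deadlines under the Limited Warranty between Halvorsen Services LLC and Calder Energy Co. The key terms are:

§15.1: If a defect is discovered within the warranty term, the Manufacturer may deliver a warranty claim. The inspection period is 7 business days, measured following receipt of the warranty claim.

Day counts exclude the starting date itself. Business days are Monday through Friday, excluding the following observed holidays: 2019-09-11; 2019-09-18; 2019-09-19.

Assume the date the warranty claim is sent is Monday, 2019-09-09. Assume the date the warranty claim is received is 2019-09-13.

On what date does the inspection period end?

2019-09-26

The last day of the inspection period: 7 business days after Friday, 2019-09-13, skipping weekends and the listed holidays on Sep 18, Sep 19 — Sep 16, Sep 17, Sep 20, Sep 23, Sep 24, Sep 25, Sep 26 — lands on Thursday, 2019-09-26.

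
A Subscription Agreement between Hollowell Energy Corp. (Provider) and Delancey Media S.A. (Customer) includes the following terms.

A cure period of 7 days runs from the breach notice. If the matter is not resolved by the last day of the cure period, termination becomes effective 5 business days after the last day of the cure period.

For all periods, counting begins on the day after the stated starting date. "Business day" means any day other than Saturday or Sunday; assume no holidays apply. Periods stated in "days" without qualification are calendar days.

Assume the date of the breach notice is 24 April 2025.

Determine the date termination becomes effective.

8 May 2025

The last day of the cure period: 24 April 2025 + 7 days = 1 May 2025.
The date termination becomes effective: 5 business days after Thursday, 1 May 2025, skipping weekends — May 2, May 5, May 6, May 7, May 8 — lands on Thursday, 8 May 2025.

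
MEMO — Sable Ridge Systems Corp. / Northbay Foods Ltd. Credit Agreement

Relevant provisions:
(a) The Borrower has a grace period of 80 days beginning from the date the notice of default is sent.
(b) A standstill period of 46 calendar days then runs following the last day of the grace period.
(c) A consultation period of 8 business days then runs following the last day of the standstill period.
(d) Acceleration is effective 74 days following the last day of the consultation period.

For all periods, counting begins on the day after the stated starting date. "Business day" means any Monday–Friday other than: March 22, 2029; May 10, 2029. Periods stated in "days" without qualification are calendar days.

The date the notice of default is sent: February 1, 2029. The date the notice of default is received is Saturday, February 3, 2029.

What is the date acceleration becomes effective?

Adding 80 calendar days to February 1, 2029 gives April 22, 2029, which is the last day of the grace period.
Adding 46 calendar days to April 22, 2029 gives June 7, 2029, which is the last day of the standstill period.
From Thursday, June 7, 2029, 8 business days (Jun 8, Jun 11, Jun 12, Jun 13, Jun 14, Jun 15, Jun 18, Jun 19, skipping weekends) brings us to Tuesday, June 19, 2029, which is the last day of the consultation period.
The date acceleration becomes effective: 74 calendar days after June 19, 2029 is September 1, 2029.

September 1, 2029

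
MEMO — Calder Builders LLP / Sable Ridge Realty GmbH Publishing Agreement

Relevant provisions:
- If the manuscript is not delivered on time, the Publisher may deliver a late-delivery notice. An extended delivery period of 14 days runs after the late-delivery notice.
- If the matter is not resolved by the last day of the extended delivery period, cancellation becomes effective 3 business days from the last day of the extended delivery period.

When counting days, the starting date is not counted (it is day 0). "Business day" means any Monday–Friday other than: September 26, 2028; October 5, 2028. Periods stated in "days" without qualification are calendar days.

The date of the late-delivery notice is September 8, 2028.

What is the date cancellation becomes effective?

The last day of the extended delivery period: 14 calendar days after September 8, 2028 is September 22, 2028.
The date cancellation becomes effective: 3 business days after Friday, September 22, 2028, skipping weekends and the listed holiday on Sep 26 — Sep 25, Sep 27, Sep 28 — lands on Thursday, September 28, 2028.

September 28, 2028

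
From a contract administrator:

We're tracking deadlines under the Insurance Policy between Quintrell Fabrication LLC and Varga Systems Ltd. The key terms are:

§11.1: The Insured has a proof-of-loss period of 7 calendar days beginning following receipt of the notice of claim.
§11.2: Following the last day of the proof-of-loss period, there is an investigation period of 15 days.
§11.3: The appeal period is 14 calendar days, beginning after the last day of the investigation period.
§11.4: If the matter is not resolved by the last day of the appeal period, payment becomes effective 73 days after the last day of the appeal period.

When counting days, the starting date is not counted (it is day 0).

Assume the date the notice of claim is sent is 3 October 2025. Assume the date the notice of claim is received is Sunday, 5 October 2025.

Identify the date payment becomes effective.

The last day of the proof-of-loss period: 7 calendar days after 5 October 2025 is 12 October 2025.
The last day of the investigation period: 12 October 2025 + 15 days = 27 October 2025.
The last day of the appeal period: 14 calendar days after 27 October 2025 is 10 November 2025.
Adding 73 calendar days to 10 November 2025 gives 22 January 2026, which is the date payment becomes effective.

22 January 2026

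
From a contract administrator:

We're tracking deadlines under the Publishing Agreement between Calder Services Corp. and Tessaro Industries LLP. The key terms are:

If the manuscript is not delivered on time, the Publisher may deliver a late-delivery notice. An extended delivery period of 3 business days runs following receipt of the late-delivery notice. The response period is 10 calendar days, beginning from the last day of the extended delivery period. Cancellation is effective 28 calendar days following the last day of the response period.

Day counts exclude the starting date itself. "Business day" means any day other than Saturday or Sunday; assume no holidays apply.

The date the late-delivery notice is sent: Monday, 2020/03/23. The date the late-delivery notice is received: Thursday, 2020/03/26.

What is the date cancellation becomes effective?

From Thursday, 2020/03/26, 3 business days (Mar 27, Mar 30, Mar 31, skipping weekends) brings us to Tuesday, 2020/03/31, which is the last day of the extended delivery period.
Adding 10 calendar days to 2020/03/31 gives 2020/04/10, which is the last day of the response period.
The date cancellation becomes effective: 2020/04/10 + 28 days = 2020/05/08.

2020/05/08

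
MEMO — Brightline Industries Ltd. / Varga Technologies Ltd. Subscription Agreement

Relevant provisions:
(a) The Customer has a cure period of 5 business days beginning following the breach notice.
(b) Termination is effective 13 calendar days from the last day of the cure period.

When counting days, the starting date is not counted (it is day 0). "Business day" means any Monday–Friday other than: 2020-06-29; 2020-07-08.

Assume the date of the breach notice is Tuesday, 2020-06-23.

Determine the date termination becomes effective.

2020-07-14

The last day of the cure period: 5 business days after Tuesday, 2020-06-23, skipping weekends and the listed holiday on Jun 29 — Jun 24, Jun 25, Jun 26, Jun 30, Jul 1 — lands on Wednesday, 2020-07-01.
Adding 13 calendar days to 2020-07-01 gives 2020-07-14, which is the date termination becomes effective.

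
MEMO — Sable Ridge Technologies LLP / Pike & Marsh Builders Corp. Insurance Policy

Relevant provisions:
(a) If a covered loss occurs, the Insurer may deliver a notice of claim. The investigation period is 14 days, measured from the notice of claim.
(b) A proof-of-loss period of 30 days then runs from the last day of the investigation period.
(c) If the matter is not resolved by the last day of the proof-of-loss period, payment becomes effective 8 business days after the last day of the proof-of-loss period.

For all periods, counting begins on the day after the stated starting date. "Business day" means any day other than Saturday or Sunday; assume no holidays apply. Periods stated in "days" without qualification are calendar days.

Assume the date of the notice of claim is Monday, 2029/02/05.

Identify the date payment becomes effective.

The last day of the investigation period: 14 calendar days after 2029/02/05 is 2029/02/19.
The last day of the proof-of-loss period: 2029/02/19 + 30 days = 2029/03/21.
The date payment becomes effective: 8 business days after Wednesday, 2029/03/21, skipping weekends — Mar 22, Mar 23, Mar 26, Mar 27, Mar 28, Mar 29, Mar 30, Apr 2 — lands on Monday, 2029/04/02.

2029/04/02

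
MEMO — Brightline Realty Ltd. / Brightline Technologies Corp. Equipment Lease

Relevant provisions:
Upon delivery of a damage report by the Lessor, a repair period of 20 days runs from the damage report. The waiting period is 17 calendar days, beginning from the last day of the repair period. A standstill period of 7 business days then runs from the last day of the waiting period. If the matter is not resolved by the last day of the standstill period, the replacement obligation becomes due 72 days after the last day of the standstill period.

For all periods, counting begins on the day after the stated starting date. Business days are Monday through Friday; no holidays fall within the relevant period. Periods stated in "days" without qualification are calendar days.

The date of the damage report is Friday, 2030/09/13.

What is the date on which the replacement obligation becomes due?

2031/01/09

The last day of the repair period: 20 calendar days after 2030/09/13 is 2030/10/03.
Adding 17 calendar days to 2030/10/03 gives 2030/10/20, which is the last day of the waiting period.
The last day of the standstill period: counting 7 business days from Sunday, 2030/10/20 (Oct 21, Oct 22, Oct 23, Oct 24, Oct 25, Oct 28, Oct 29, skipping weekends) reaches Tuesday, 2030/10/29.
The date on which the replacement obligation becomes due: 2030/10/29 + 72 days = 2031/01/09.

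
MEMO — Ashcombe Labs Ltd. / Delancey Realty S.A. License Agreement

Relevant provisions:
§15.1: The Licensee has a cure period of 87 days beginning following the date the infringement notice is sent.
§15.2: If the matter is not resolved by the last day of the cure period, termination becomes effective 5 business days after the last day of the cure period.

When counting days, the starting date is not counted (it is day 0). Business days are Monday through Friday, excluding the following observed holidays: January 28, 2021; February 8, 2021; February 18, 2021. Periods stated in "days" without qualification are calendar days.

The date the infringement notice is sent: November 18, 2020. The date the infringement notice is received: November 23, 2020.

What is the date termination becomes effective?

February 22, 2021

Adding 87 calendar days to November 18, 2020 gives February 13, 2021, which is the last day of the cure period.
The date termination becomes effective: counting 5 business days from Saturday, February 13, 2021 (Feb 15, Feb 16, Feb 17, Feb 19, Feb 22, skipping weekends and the listed holiday on Feb 18) reaches Monday, February 22, 2021.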